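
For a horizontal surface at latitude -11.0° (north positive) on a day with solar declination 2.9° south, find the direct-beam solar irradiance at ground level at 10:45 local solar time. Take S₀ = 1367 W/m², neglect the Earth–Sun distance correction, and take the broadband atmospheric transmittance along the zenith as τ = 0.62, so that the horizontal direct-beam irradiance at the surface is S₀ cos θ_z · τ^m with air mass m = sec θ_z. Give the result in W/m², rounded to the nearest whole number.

Hour angle H = 15° × (10.75 − 12) = -18.75°.
With φ = -11.0°, δ = -2.9°, H = -18.75°: sin φ sin δ = 0.0097, cos φ cos δ cos H = 0.9283, so cos θ_z = 0.9380.
Air mass m = 1/cos θ_z = 1/0.9380 = 1.066; τ^m = 0.62^1.066 = 0.6007.
Surface direct beam = 1367 × 0.9380 × 0.6007 = 770.25 W/m².

770 W/m²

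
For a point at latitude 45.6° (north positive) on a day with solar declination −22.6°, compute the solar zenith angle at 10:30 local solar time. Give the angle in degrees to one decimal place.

Hour angle H = 15° × (10.5 − 12) = -22.50°.
cos θ_z = sin φ sin δ + cos φ cos δ cos H = (0.7145)(-0.3843) + (0.6997)(0.9232)(0.9239) = 0.3222.
θ_z = arccos(0.3222) = 71.20°.

71.2°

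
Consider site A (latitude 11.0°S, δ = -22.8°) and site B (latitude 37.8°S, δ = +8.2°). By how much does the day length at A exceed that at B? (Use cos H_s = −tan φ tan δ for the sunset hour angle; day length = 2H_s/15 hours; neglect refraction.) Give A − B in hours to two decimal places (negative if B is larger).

A: H_s = arccos(−tan -11.0° · tan -22.8°) = 94.69°, so 2H_s/15 = 12.6253 h.
B: H_s = arccos(−tan -37.8° · tan 8.2°) = 83.58°, so 2H_s/15 = 11.1440 h.
A − B = 12.6253 − 11.1440 = 1.4813 h.

+1.48 h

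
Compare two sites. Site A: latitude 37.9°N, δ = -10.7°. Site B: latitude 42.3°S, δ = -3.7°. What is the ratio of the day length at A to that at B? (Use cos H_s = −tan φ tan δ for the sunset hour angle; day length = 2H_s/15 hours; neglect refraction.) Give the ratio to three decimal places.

A: H_s = arccos(−tan 37.9° · tan -10.7°) = 81.54°, so 2H_s/15 = 10.8720 h.
B: H_s = arccos(−tan -42.3° · tan -3.7°) = 93.37°, so 2H_s/15 = 12.4493 h.
Ratio A/B = 10.8720 / 12.4493 = 0.8733.

0.873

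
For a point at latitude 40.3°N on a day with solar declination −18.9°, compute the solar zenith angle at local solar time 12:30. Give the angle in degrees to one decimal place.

59.6°

Hour angle H = 15° × (12.5 − 12) = 7.50°.
cos θ_z = sin φ sin δ + cos φ cos δ cos H = (0.6468)(-0.3239) + (0.7627)(0.9461)(0.9914) = 0.5059.
θ_z = arccos(0.5059) = 59.61°.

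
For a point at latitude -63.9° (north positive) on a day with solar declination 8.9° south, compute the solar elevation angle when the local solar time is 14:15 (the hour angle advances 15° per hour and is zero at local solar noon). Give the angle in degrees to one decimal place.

30.0°

Hour angle H = 15° × (14.25 − 12) = 33.75°.
cos θ_z = sin(-63.9°) sin(-8.9°) + cos(-63.9°) cos(-8.9°) cos(33.75°) = 0.1389 + 0.3614 = 0.5003.
θ_z = arccos(0.5003) = 59.98°, so the elevation is 90° − 59.98° = 30.02°.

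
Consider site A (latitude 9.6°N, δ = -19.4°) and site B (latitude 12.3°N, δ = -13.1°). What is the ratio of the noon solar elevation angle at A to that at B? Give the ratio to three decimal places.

0.944

A: 90° − |9.6 − (-19.4)| = 61.00°.
B: 90° − |12.3 − (-13.1)| = 64.60°.
Ratio A/B = 61.0000 / 64.6000 = 0.9443.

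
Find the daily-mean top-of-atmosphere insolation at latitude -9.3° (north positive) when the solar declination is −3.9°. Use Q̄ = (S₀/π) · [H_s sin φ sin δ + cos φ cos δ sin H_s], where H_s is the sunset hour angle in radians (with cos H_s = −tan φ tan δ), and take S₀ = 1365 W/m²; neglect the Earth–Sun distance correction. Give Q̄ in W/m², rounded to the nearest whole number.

cos H_s = −tan(-9.3°) · tan(-3.9°) = -0.0112, so H_s = arccos(-0.0112) = 90.64°. In radians, H_s = 1.5820.
H_s sin φ sin δ = 1.5820 × -0.1616 × -0.0680 = 0.0174.
cos φ cos δ sin H_s = 0.9869 × 0.9977 × 0.9999 = 0.9845.
Q̄ = (1365/π) × (0.0174 + 0.9845) = 434.49 × 1.0019 = 435.32 W/m².

435 W/m²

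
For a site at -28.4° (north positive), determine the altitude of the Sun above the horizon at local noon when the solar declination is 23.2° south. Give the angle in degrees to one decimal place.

84.8°

At local solar noon the hour angle is zero, so the elevation is 90° − |φ − δ| = 90° − |-28.4° − (-23.2°)| = 90° − 5.2° = 84.8°.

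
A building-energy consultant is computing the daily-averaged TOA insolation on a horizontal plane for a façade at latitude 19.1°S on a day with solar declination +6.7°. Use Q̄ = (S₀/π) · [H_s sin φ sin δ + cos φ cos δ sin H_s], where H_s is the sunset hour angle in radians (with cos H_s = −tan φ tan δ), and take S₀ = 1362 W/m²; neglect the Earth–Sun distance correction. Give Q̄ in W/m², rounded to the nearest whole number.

381 W/m²

−tan φ tan δ = −(-0.3463)(0.1175) = 0.0407; H_s = arccos(0.0407) = 87.67°. In radians, H_s = 1.5301.
H_s sin φ sin δ = 1.5301 × -0.3272 × 0.1167 = -0.0584.
cos φ cos δ sin H_s = 0.9449 × 0.9932 × 0.9992 = 0.9377.
Q̄ = (1362/π) × (-0.0584 + 0.9377) = 433.54 × 0.8793 = 381.21 W/m².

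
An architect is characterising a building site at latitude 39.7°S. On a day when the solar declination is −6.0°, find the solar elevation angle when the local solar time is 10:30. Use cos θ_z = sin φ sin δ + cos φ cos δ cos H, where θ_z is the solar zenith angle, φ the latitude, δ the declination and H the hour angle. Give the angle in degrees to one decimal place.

50.7°

Hour angle H = 15° × (10.5 − 12) = -22.50°.
cos θ_z = sin(-39.7°) sin(-6.0°) + cos(-39.7°) cos(-6.0°) cos(-22.50°) = 0.0668 + 0.7069 = 0.7737.
θ_z = arccos(0.7737) = 39.31°, so the elevation is 90° − 39.31° = 50.69°.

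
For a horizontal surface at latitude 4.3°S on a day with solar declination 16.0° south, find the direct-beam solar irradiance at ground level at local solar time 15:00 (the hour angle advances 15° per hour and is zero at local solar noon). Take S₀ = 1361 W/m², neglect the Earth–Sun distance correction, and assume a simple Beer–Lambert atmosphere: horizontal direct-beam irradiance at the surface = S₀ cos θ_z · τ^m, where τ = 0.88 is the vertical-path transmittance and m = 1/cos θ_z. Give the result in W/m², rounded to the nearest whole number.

792 W/m²

Hour angle H = 15° × (15 − 12) = 45.00°.
cos θ_z = sin φ sin δ + cos φ cos δ cos H = (-0.0750)(-0.2756) + (0.9972)(0.9613)(0.7071) = 0.6985.
Air mass m = 1/cos θ_z = 1/0.6985 = 1.432; τ^m = 0.88^1.432 = 0.8327.
Surface direct beam = 1361 × 0.6985 × 0.8327 = 791.61 W/m².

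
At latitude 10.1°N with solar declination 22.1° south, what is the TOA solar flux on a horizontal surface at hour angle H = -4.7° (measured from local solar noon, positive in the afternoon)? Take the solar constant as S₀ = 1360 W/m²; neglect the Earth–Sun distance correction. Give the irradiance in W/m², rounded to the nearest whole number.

cos θ_z = sin φ sin δ + cos φ cos δ cos H = (0.1754)(-0.3762) + (0.9845)(0.9265)(0.9966) = 0.8431.
Top-of-atmosphere irradiance = S₀ cos θ_z = 1360 × 0.8431 = 1146.62 W/m².

1147 W/m²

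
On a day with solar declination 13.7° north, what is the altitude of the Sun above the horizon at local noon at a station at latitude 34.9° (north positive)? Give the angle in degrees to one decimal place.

At local solar noon the hour angle is zero, so the elevation is 90° − |φ − δ| = 90° − |34.9° − (13.7°)| = 90° − 21.2° = 68.8°.

68.8°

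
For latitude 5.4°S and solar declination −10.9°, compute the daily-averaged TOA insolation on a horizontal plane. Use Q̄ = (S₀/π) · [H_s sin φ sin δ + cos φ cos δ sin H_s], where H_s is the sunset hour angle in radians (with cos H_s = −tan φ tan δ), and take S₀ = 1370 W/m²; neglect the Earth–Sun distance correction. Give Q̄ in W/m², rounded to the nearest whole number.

−tan φ tan δ = −(-0.0945)(-0.1926) = -0.0182; H_s = arccos(-0.0182) = 91.04°. In radians, H_s = 1.5889.
H_s sin φ sin δ = 1.5889 × -0.0941 × -0.1891 = 0.0283.
cos φ cos δ sin H_s = 0.9956 × 0.9820 × 0.9998 = 0.9775.
Q̄ = (1370/π) × (0.0283 + 0.9775) = 436.08 × 1.0058 = 438.61 W/m².

439 W/m²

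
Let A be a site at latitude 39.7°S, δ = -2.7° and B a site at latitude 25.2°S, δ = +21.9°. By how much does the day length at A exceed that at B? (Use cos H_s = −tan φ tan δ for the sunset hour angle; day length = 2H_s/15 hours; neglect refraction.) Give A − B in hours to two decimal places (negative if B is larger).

+1.75 h

A: H_s = arccos(−tan -39.7° · tan -2.7°) = 92.24°, so 2H_s/15 = 12.2987 h.
B: H_s = arccos(−tan -25.2° · tan 21.9°) = 79.10°, so 2H_s/15 = 10.5467 h.
A − B = 12.2987 − 10.5467 = 1.7520 h.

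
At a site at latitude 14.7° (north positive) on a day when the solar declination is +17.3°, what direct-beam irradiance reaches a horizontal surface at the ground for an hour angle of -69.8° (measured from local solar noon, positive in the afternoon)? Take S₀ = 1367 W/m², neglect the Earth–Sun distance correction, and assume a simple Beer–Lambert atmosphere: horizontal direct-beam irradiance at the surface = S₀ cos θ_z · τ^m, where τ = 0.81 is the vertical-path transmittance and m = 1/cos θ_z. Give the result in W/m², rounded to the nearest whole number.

With φ = 14.7°, δ = 17.3°, H = -69.80°: sin φ sin δ = 0.0755, cos φ cos δ cos H = 0.3189, so cos θ_z = 0.3944.
Air mass m = 1/cos θ_z = 1/0.3944 = 2.535; τ^m = 0.81^2.535 = 0.5862.
Surface direct beam = 1367 × 0.3944 × 0.5862 = 316.05 W/m².

316 W/m²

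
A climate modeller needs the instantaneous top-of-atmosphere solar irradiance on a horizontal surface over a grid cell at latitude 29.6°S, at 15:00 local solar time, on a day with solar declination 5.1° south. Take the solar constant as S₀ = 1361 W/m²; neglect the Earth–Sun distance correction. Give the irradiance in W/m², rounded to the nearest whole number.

Hour angle H = 15° × (15 − 12) = 45.00°.
cos θ_z = sin φ sin δ + cos φ cos δ cos H = (-0.4939)(-0.0889) + (0.8695)(0.9960)(0.7071) = 0.6563.
Top-of-atmosphere irradiance = S₀ cos θ_z = 1361 × 0.6563 = 893.22 W/m².

893 W/m²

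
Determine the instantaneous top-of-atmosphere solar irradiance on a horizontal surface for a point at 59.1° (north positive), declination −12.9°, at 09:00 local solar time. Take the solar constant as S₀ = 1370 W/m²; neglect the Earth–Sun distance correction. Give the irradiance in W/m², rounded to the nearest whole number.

222 W/m²

Hour angle H = 15° × (9 − 12) = -45.00°.
cos θ_z = sin φ sin δ + cos φ cos δ cos H = (0.8581)(-0.2233) + (0.5135)(0.9748)(0.7071) = 0.1623.
Top-of-atmosphere irradiance = S₀ cos θ_z = 1370 × 0.1623 = 222.35 W/m².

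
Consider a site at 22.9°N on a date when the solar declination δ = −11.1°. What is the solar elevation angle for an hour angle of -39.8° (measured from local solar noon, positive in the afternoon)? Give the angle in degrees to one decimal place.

38.3°

With φ = 22.9°, δ = -11.1°, H = -39.80°: sin φ sin δ = -0.0749, cos φ cos δ cos H = 0.6945, so cos θ_z = 0.6196.
θ_z = arccos(0.6196) = 51.71°, so the elevation is 90° − 51.71° = 38.29°.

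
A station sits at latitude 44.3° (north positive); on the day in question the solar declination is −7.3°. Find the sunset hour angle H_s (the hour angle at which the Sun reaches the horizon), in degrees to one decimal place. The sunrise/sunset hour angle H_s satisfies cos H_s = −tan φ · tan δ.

82.8°

cos H_s = −tan(44.3°) · tan(-7.3°) = 0.1250, so H_s = arccos(0.1250) = 82.82°.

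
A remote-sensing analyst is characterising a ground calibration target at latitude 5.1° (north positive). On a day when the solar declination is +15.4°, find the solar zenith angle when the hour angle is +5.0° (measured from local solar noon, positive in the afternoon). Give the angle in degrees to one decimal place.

11.4°

With φ = 5.1°, δ = 15.4°, H = 5.00°: sin φ sin δ = 0.0236, cos φ cos δ cos H = 0.9566, so cos θ_z = 0.9802.
θ_z = arccos(0.9802) = 11.42°.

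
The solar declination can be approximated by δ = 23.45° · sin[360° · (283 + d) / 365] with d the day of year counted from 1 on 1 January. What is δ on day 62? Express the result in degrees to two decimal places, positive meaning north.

360 × (283 + 62) / 365 = 340.274°; sin(340.274°) = -0.3375.
δ = 23.45 × -0.3375 = -7.914° ≈ -7.91°.

-7.91°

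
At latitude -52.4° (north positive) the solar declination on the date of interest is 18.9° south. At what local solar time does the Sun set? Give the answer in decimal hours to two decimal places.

19.76 h

cos H_s = −tan(-52.4°) · tan(-18.9°) = -0.4446, so H_s = arccos(-0.4446) = 116.40°.
Sunset is at 12 + H_s/15 = 12 + 7.760 = 19.760 h local solar time.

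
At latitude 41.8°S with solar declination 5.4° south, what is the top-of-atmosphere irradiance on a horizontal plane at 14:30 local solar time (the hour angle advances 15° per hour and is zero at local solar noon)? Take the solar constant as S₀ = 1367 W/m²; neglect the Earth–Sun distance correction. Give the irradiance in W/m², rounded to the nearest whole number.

Hour angle H = 15° × (14.5 − 12) = 37.50°.
cos θ_z = sin(-41.8°) sin(-5.4°) + cos(-41.8°) cos(-5.4°) cos(37.50°) = 0.0627 + 0.5888 = 0.6515.
Top-of-atmosphere irradiance = S₀ cos θ_z = 1367 × 0.6515 = 890.60 W/m².

891 W/m²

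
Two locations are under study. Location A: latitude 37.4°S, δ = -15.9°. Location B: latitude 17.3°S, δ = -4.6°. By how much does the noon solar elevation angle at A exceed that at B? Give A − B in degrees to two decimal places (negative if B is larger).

A: 90° − |-37.4 − (-15.9)| = 68.50°.
B: 90° − |-17.3 − (-4.6)| = 77.30°.
A − B = 68.50 − 77.30 = -8.80°.

-8.80°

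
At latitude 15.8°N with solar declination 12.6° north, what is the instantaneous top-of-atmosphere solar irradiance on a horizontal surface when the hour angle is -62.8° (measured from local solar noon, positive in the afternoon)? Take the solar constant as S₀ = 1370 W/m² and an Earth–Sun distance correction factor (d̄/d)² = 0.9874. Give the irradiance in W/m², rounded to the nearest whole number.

661 W/m²

cos θ_z = sin(15.8°) sin(12.6°) + cos(15.8°) cos(12.6°) cos(-62.80°) = 0.0594 + 0.4292 = 0.4886.
Top-of-atmosphere irradiance = S₀ (d̄/d)² cos θ_z = 1370 × 0.9874 × 0.4886 = 660.95 W/m².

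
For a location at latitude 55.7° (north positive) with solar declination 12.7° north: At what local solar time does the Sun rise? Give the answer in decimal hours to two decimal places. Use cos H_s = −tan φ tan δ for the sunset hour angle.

4.71 h

cos H_s = −tan(55.7°) · tan(12.7°) = -0.3304, so H_s = arccos(-0.3304) = 109.29°.
Sunrise is at 12 − H_s/15 = 12 − 7.286 = 4.714 h local solar time.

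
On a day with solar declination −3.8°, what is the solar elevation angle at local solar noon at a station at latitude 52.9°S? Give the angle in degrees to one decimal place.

At local solar noon the hour angle is zero, so the elevation is 90° − |φ − δ| = 90° − |-52.9° − (-3.8°)| = 90° − 49.1° = 40.9°.

40.9°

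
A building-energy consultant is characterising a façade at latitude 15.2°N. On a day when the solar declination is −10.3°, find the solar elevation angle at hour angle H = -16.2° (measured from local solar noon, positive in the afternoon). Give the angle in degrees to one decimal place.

59.9°

cos θ_z = sin φ sin δ + cos φ cos δ cos H = (0.2622)(-0.1788) + (0.9650)(0.9839)(0.9603) = 0.8649.
θ_z = arccos(0.8649) = 30.13°, so the elevation is 90° − 30.13° = 59.87°.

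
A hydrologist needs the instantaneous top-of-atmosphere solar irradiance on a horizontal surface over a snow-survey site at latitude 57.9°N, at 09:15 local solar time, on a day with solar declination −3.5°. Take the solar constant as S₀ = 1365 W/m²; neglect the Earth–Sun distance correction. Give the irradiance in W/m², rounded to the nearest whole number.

474 W/m²

Hour angle H = 15° × (9.25 − 12) = -41.25°.
With φ = 57.9°, δ = -3.5°, H = -41.25°: sin φ sin δ = -0.0517, cos φ cos δ cos H = 0.3988, so cos θ_z = 0.3471.
Top-of-atmosphere irradiance = S₀ cos θ_z = 1365 × 0.3471 = 473.79 W/m².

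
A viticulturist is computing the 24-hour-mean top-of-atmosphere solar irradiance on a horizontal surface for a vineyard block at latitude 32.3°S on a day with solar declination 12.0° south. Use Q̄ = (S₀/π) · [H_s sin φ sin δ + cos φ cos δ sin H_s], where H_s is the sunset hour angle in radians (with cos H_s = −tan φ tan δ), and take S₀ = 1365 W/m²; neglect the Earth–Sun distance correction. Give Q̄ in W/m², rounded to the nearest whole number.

The sunset hour angle satisfies cos H_s = −tan φ tan δ = -0.1344, giving H_s = 97.72°. In radians, H_s = 1.7055.
H_s sin φ sin δ = 1.7055 × -0.5344 × -0.2079 = 0.1895.
cos φ cos δ sin H_s = 0.8453 × 0.9781 × 0.9909 = 0.8193.
Q̄ = (1365/π) × (0.1895 + 0.8193) = 434.49 × 1.0088 = 438.31 W/m².

438 W/m²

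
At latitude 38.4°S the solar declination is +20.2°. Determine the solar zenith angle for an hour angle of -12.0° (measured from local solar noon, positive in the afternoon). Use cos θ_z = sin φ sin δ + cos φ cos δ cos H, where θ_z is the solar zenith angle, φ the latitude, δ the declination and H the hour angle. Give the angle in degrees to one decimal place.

59.7°

With φ = -38.4°, δ = 20.2°, H = -12.00°: sin φ sin δ = -0.2145, cos φ cos δ cos H = 0.7194, so cos θ_z = 0.5049.
θ_z = arccos(0.5049) = 59.68°.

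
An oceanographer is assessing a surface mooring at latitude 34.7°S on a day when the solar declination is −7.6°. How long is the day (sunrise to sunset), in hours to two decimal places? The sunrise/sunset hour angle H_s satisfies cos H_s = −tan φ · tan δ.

The sunset hour angle satisfies cos H_s = −tan φ tan δ = -0.0924, giving H_s = 95.30°.
Day length = 2 H_s / 15° h⁻¹ = 190.60° / 15 = 12.707 h.

12.71 hours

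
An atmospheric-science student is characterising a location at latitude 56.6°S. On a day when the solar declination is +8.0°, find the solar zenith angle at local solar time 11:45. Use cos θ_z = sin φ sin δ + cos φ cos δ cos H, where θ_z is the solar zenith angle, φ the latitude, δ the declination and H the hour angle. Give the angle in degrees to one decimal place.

Hour angle H = 15° × (11.75 − 12) = -3.75°.
cos θ_z = sin φ sin δ + cos φ cos δ cos H = (-0.8348)(0.1392) + (0.5505)(0.9903)(0.9979) = 0.4278.
θ_z = arccos(0.4278) = 64.67°.

64.7°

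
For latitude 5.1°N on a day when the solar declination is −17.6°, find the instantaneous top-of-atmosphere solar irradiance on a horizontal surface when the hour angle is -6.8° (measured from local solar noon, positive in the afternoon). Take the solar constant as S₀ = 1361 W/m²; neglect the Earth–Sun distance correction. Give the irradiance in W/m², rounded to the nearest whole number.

1246 W/m²

With φ = 5.1°, δ = -17.6°, H = -6.80°: sin φ sin δ = -0.0269, cos φ cos δ cos H = 0.9427, so cos θ_z = 0.9158.
Top-of-atmosphere irradiance = S₀ cos θ_z = 1361 × 0.9158 = 1246.40 W/m².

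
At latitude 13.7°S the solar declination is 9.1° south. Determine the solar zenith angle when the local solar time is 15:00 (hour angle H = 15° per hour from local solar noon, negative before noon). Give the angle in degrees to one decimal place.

Hour angle H = 15° × (15 − 12) = 45.00°.
cos θ_z = sin(-13.7°) sin(-9.1°) + cos(-13.7°) cos(-9.1°) cos(45.00°) = 0.0375 + 0.6783 = 0.7158.
θ_z = arccos(0.7158) = 44.29°.

44.3°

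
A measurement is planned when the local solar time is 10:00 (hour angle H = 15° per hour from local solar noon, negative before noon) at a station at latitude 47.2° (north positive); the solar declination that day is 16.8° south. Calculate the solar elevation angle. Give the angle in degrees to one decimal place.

20.6°

Hour angle H = 15° × (10 − 12) = -30.00°.
cos θ_z = sin φ sin δ + cos φ cos δ cos H = (0.7337)(-0.2890) + (0.6794)(0.9573)(0.8660) = 0.3512.
θ_z = arccos(0.3512) = 69.44°, so the elevation is 90° − 69.44° = 20.56°.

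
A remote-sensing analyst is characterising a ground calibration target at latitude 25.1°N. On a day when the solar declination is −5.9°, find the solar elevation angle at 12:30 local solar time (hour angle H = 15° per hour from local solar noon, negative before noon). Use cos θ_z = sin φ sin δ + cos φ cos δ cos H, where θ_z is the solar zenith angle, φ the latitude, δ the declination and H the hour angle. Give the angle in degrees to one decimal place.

58.2°

Hour angle H = 15° × (12.5 − 12) = 7.50°.
With φ = 25.1°, δ = -5.9°, H = 7.50°: sin φ sin δ = -0.0436, cos φ cos δ cos H = 0.8931, so cos θ_z = 0.8495.
θ_z = arccos(0.8495) = 31.84°, so the elevation is 90° − 31.84° = 58.16°.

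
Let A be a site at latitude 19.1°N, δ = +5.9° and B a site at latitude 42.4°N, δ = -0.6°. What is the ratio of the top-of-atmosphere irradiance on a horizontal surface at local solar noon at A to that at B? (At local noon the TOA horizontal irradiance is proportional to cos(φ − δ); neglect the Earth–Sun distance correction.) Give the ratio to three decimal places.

A: cos θ_z = cos(19.1° − (5.9°)) = 0.9736.
B: cos θ_z = cos(42.4° − (-0.6°)) = 0.7314.
Ratio A/B = 0.9736 / 0.7314 = 1.3311.

1.331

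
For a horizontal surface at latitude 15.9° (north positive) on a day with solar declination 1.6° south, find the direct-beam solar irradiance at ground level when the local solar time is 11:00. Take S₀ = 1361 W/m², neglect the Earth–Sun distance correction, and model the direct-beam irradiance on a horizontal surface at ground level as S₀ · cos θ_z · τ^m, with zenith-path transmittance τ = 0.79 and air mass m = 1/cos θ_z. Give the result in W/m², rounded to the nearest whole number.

970 W/m²

Hour angle H = 15° × (11 − 12) = -15.00°.
With φ = 15.9°, δ = -1.6°, H = -15.00°: sin φ sin δ = -0.0076, cos φ cos δ cos H = 0.9286, so cos θ_z = 0.9210.
Air mass m = 1/cos θ_z = 1/0.9210 = 1.086; τ^m = 0.79^1.086 = 0.7741.
Surface direct beam = 1361 × 0.9210 × 0.7741 = 970.32 W/m².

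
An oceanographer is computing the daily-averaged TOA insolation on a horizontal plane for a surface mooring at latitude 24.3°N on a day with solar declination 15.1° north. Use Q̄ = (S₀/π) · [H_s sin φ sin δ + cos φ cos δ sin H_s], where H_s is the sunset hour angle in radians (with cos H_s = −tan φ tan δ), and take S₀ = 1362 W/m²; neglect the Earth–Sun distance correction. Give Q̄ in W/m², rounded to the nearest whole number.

cos H_s = −tan(24.3°) · tan(15.1°) = -0.1218, so H_s = arccos(-0.1218) = 97.00°. In radians, H_s = 1.6930.
H_s sin φ sin δ = 1.6930 × 0.4115 × 0.2605 = 0.1815.
cos φ cos δ sin H_s = 0.9114 × 0.9655 × 0.9925 = 0.8734.
Q̄ = (1362/π) × (0.1815 + 0.8734) = 433.54 × 1.0549 = 457.34 W/m².

457 W/m²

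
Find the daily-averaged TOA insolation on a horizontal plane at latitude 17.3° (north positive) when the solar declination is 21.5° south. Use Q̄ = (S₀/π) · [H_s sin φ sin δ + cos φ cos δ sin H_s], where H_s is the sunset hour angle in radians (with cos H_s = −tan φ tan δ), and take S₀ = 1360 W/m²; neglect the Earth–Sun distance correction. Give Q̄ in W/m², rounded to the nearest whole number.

313 W/m²

−tan φ tan δ = −(0.3115)(-0.3939) = 0.1227; H_s = arccos(0.1227) = 82.95°. In radians, H_s = 1.4478.
H_s sin φ sin δ = 1.4478 × 0.2974 × -0.3665 = -0.1578.
cos φ cos δ sin H_s = 0.9548 × 0.9304 × 0.9924 = 0.8816.
Q̄ = (1360/π) × (-0.1578 + 0.8816) = 432.90 × 0.7238 = 313.33 W/m².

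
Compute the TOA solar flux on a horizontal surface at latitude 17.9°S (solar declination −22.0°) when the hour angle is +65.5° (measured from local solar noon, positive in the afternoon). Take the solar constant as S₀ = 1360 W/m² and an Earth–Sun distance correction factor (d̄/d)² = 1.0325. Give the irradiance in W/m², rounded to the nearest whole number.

cos θ_z = sin(-17.9°) sin(-22.0°) + cos(-17.9°) cos(-22.0°) cos(65.50°) = 0.1151 + 0.3659 = 0.4810.
Top-of-atmosphere irradiance = S₀ (d̄/d)² cos θ_z = 1360 × 1.0325 × 0.4810 = 675.42 W/m².

675 W/m²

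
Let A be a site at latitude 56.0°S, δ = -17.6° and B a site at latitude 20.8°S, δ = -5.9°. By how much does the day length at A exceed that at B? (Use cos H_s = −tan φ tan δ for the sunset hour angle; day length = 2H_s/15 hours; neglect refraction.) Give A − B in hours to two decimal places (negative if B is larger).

A: H_s = arccos(−tan -56.0° · tan -17.6°) = 118.05°, so 2H_s/15 = 15.7400 h.
B: H_s = arccos(−tan -20.8° · tan -5.9°) = 92.25°, so 2H_s/15 = 12.3000 h.
A − B = 15.7400 − 12.3000 = 3.4400 h.

+3.44 h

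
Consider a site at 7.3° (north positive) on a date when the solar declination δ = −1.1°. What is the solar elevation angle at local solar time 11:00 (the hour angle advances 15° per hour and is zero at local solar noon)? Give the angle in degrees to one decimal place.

Hour angle H = 15° × (11 − 12) = -15.00°.
With φ = 7.3°, δ = -1.1°, H = -15.00°: sin φ sin δ = -0.0024, cos φ cos δ cos H = 0.9579, so cos θ_z = 0.9555.
θ_z = arccos(0.9555) = 17.16°, so the elevation is 90° − 17.16° = 72.84°.

72.8°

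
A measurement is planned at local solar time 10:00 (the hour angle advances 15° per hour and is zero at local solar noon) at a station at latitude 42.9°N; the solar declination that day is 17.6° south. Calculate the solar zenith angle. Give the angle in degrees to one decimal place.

Hour angle H = 15° × (10 − 12) = -30.00°.
cos θ_z = sin(42.9°) sin(-17.6°) + cos(42.9°) cos(-17.6°) cos(-30.00°) = -0.2058 + 0.6047 = 0.3989.
θ_z = arccos(0.3989) = 66.49°.

66.5°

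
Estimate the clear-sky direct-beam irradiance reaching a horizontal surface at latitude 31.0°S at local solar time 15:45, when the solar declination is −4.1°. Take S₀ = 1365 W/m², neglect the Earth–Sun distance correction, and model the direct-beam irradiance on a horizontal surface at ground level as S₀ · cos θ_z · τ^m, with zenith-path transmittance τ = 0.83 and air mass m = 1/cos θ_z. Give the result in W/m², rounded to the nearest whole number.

485 W/m²

Hour angle H = 15° × (15.75 − 12) = 56.25°.
With φ = -31.0°, δ = -4.1°, H = 56.25°: sin φ sin δ = 0.0368, cos φ cos δ cos H = 0.4750, so cos θ_z = 0.5118.
Air mass m = 1/cos θ_z = 1/0.5118 = 1.954; τ^m = 0.83^1.954 = 0.6948.
Surface direct beam = 1365 × 0.5118 × 0.6948 = 485.39 W/m².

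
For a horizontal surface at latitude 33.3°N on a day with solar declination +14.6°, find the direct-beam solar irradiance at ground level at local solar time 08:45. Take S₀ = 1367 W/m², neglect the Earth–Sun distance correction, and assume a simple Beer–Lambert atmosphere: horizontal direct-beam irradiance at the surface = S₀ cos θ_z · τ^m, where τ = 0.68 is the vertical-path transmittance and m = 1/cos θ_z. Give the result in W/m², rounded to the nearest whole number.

Hour angle H = 15° × (8.75 − 12) = -48.75°.
cos θ_z = sin φ sin δ + cos φ cos δ cos H = (0.5490)(0.2521) + (0.8358)(0.9677)(0.6593) = 0.6716.
Air mass m = 1/cos θ_z = 1/0.6716 = 1.489; τ^m = 0.68^1.489 = 0.5631.
Surface direct beam = 1367 × 0.6716 × 0.5631 = 516.97 W/m².

517 W/m²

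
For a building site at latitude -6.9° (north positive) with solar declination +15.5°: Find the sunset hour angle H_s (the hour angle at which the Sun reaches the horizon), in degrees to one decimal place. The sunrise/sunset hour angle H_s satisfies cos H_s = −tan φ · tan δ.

−tan φ tan δ = −(-0.1210)(0.2773) = 0.0336; H_s = arccos(0.0336) = 88.07°.

88.1°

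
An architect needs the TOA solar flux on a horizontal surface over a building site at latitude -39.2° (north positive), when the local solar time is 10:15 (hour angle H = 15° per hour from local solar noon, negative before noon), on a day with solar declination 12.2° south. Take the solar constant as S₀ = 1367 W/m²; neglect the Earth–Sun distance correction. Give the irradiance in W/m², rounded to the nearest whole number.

Hour angle H = 15° × (10.25 − 12) = -26.25°.
With φ = -39.2°, δ = -12.2°, H = -26.25°: sin φ sin δ = 0.1336, cos φ cos δ cos H = 0.6793, so cos θ_z = 0.8129.
Top-of-atmosphere irradiance = S₀ cos θ_z = 1367 × 0.8129 = 1111.23 W/m².

1111 W/m²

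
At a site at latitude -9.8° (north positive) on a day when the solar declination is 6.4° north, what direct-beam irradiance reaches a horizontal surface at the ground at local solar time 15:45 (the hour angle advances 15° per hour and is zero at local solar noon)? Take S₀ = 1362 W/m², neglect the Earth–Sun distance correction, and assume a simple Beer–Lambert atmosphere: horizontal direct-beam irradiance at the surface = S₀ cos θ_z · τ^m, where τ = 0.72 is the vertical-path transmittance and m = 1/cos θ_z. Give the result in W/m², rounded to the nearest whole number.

Hour angle H = 15° × (15.75 − 12) = 56.25°.
cos θ_z = sin φ sin δ + cos φ cos δ cos H = (-0.1702)(0.1115) + (0.9854)(0.9938)(0.5556) = 0.5251.
Air mass m = 1/cos θ_z = 1/0.5251 = 1.904; τ^m = 0.72^1.904 = 0.5350.
Surface direct beam = 1362 × 0.5251 × 0.5350 = 382.62 W/m².

383 W/m²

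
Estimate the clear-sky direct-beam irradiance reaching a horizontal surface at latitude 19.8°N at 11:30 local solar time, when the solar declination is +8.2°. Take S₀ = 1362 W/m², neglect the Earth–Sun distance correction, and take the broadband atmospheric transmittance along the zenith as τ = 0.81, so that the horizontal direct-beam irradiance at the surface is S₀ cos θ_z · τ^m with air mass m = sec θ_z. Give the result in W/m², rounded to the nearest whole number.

1065 W/m²

Hour angle H = 15° × (11.5 − 12) = -7.50°.
cos θ_z = sin(19.8°) sin(8.2°) + cos(19.8°) cos(8.2°) cos(-7.50°) = 0.0483 + 0.9233 = 0.9716.
Air mass m = 1/cos θ_z = 1/0.9716 = 1.029; τ^m = 0.81^1.029 = 0.8051.
Surface direct beam = 1362 × 0.9716 × 0.8051 = 1065.40 W/m².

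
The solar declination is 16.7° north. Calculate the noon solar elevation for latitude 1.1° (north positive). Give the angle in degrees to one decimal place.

74.4°

At local solar noon the hour angle is zero, so the elevation is 90° − |φ − δ| = 90° − |1.1° − (16.7°)| = 90° − 15.6° = 74.4°.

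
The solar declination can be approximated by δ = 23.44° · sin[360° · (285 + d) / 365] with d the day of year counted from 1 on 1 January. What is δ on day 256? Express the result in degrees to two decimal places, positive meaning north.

+2.62°

360 × (285 + 256) / 365 = 533.589°; sin(533.589°) = 0.1117.
δ = 23.44 × 0.1117 = 2.618° ≈ +2.62°.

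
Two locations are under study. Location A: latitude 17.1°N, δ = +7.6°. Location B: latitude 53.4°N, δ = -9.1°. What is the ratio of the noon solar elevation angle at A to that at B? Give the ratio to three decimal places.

2.927

A: 90° − |17.1 − (7.6)| = 80.50°.
B: 90° − |53.4 − (-9.1)| = 27.50°.
Ratio A/B = 80.5000 / 27.5000 = 2.9273.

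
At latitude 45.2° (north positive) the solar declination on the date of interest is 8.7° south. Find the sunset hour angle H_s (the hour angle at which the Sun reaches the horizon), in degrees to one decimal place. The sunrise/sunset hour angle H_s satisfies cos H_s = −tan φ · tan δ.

81.1°

cos H_s = −tan(45.2°) · tan(-8.7°) = 0.1541, so H_s = arccos(0.1541) = 81.14°.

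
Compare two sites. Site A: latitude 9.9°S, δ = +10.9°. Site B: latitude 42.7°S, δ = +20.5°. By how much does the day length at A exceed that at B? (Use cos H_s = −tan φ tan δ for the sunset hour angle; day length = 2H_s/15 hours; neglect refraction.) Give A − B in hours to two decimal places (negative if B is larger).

+2.43 h

A: H_s = arccos(−tan -9.9° · tan 10.9°) = 88.07°, so 2H_s/15 = 11.7427 h.
B: H_s = arccos(−tan -42.7° · tan 20.5°) = 69.82°, so 2H_s/15 = 9.3093 h.
A − B = 11.7427 − 9.3093 = 2.4334 h.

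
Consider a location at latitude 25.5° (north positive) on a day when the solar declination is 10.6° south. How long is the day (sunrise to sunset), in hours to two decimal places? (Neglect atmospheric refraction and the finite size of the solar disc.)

11.32 hours

cos H_s = −tan(25.5°) · tan(-10.6°) = 0.0893, so H_s = arccos(0.0893) = 84.88°.
Day length = 2 H_s / 15° h⁻¹ = 169.76° / 15 = 11.317 h.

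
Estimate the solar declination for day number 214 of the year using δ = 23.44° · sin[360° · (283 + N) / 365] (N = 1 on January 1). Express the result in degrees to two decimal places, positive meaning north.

+17.91°

360 × (283 + 214) / 365 = 490.192°; sin(490.192°) = 0.7639.
δ = 23.44 × 0.7639 = 17.906° ≈ +17.91°.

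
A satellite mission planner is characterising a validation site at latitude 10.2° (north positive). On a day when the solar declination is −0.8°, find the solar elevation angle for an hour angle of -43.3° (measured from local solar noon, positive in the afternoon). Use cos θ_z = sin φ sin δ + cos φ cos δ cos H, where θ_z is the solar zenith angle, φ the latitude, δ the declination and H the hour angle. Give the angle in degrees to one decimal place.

With φ = 10.2°, δ = -0.8°, H = -43.30°: sin φ sin δ = -0.0025, cos φ cos δ cos H = 0.7162, so cos θ_z = 0.7137.
θ_z = arccos(0.7137) = 44.46°, so the elevation is 90° − 44.46° = 45.54°.

45.5°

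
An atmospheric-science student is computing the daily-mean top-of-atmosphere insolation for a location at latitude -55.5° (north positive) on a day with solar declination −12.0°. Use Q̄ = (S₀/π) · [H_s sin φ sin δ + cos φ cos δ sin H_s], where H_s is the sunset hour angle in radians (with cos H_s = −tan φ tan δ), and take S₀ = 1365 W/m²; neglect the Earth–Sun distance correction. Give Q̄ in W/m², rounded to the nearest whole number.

369 W/m²

−tan φ tan δ = −(-1.4550)(-0.2126) = -0.3093; H_s = arccos(-0.3093) = 108.02°. In radians, H_s = 1.8853.
H_s sin φ sin δ = 1.8853 × -0.8241 × -0.2079 = 0.3230.
cos φ cos δ sin H_s = 0.5664 × 0.9781 × 0.9510 = 0.5269.
Q̄ = (1365/π) × (0.3230 + 0.5269) = 434.49 × 0.8499 = 369.27 W/m².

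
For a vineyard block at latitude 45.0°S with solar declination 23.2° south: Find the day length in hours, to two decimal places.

15.38 hours

The sunset hour angle satisfies cos H_s = −tan φ tan δ = -0.4286, giving H_s = 115.38°.
Day length = 2 H_s / 15° h⁻¹ = 230.76° / 15 = 15.384 h.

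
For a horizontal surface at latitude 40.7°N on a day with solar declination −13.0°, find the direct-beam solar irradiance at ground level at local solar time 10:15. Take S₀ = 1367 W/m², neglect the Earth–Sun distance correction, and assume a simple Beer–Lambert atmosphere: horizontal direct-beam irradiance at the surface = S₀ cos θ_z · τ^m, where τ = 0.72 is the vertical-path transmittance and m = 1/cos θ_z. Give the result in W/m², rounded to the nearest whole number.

Hour angle H = 15° × (10.25 − 12) = -26.25°.
cos θ_z = sin(40.7°) sin(-13.0°) + cos(40.7°) cos(-13.0°) cos(-26.25°) = -0.1467 + 0.6625 = 0.5158.
Air mass m = 1/cos θ_z = 1/0.5158 = 1.939; τ^m = 0.72^1.939 = 0.5289.
Surface direct beam = 1367 × 0.5158 × 0.5289 = 372.93 W/m².

373 W/m²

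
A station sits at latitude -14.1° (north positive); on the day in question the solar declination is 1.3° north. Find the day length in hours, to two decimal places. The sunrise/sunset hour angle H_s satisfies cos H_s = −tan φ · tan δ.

−tan φ tan δ = −(-0.2512)(0.0227) = 0.0057; H_s = arccos(0.0057) = 89.67°.
Day length = 2 H_s / 15° h⁻¹ = 179.34° / 15 = 11.956 h.

11.96 hours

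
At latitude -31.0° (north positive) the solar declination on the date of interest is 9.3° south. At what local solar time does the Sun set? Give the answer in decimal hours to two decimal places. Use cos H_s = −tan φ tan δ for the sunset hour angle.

−tan φ tan δ = −(-0.6009)(-0.1638) = -0.0984; H_s = arccos(-0.0984) = 95.65°.
Sunset is at 12 + H_s/15 = 12 + 6.377 = 18.377 h local solar time.

18.38 h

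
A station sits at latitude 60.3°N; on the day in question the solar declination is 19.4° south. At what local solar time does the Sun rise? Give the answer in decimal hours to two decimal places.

8.54 h

The sunset hour angle satisfies cos H_s = −tan φ tan δ = 0.6174, giving H_s = 51.87°.
Sunrise is at 12 − H_s/15 = 12 − 3.458 = 8.542 h local solar time.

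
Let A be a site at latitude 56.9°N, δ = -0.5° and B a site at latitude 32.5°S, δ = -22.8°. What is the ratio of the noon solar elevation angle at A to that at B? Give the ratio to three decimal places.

0.406

A: 90° − |56.9 − (-0.5)| = 32.60°.
B: 90° − |-32.5 − (-22.8)| = 80.30°.
Ratio A/B = 32.6000 / 80.3000 = 0.4060.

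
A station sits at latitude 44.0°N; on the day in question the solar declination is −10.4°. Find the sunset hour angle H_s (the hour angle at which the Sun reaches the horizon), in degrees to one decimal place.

cos H_s = −tan(44.0°) · tan(-10.4°) = 0.1772, so H_s = arccos(0.1772) = 79.79°.

79.8°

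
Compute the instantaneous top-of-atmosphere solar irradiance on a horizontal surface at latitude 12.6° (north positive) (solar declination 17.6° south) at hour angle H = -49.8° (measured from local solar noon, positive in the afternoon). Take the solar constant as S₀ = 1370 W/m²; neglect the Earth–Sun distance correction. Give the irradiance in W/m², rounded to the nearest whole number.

732 W/m²

cos θ_z = sin φ sin δ + cos φ cos δ cos H = (0.2181)(-0.3024) + (0.9759)(0.9532)(0.6455) = 0.5345.
Top-of-atmosphere irradiance = S₀ cos θ_z = 1370 × 0.5345 = 732.26 W/m².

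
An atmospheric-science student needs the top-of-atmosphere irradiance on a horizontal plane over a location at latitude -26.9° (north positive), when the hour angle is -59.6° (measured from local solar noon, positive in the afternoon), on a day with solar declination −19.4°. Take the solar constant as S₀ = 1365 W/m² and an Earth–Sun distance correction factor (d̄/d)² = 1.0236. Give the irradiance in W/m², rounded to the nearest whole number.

805 W/m²

cos θ_z = sin(-26.9°) sin(-19.4°) + cos(-26.9°) cos(-19.4°) cos(-59.60°) = 0.1503 + 0.4257 = 0.5760.
Top-of-atmosphere irradiance = S₀ (d̄/d)² cos θ_z = 1365 × 1.0236 × 0.5760 = 804.80 W/m².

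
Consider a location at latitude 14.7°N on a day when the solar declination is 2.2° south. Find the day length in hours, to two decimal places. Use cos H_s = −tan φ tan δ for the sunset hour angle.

The sunset hour angle satisfies cos H_s = −tan φ tan δ = 0.0101, giving H_s = 89.42°.
Day length = 2 H_s / 15° h⁻¹ = 178.84° / 15 = 11.923 h.

11.92 hours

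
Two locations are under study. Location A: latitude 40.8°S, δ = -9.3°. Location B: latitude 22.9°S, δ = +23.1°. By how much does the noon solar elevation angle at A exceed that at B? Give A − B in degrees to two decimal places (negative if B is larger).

+14.50°

A: 90° − |-40.8 − (-9.3)| = 58.50°.
B: 90° − |-22.9 − (23.1)| = 44.00°.
A − B = 58.50 − 44.00 = 14.50°.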